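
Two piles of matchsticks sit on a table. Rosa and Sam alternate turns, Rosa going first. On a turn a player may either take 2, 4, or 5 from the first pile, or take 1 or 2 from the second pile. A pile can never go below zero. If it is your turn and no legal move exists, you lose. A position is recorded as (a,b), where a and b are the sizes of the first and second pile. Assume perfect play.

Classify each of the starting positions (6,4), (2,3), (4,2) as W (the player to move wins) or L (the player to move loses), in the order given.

(6,4): W, (2,3): W, (4,2): L

Label each position W (a win for the player to move) or L (a loss). A position with no legal move is L; any other position is W exactly when some move reaches an L, and L when every move reaches a W.
No move ever increases a pile, so every position that can arise here has a ≤ 6 and b ≤ 4; it is enough to label the cells with 0 ≤ a ≤ 6 and 0 ≤ b ≤ 4.
Every move lowers a or b (never raises either), so fill the grid row by row in increasing a, and left to right within a row: each cell's successors are then already labelled.
      b=0  b=1  b=2  b=3  b=4
a=0:    L    W    W    L    W
a=1:    L    W    W    L    W
a=2:    W    L    W    W    L
a=3:    W    L    W    W    L
a=4:    W    W    L    W    W
a=5:    W    W    L    W    W
a=6:    W    W    W    W    W
Cells with no legal move (terminal, hence L): (0,0), (1,0).
The remaining L cells, each justified by listing all of its moves:
(0,3): →(0,2)(W), (0,1)(W) — all W, so L
(1,3): →(1,2)(W), (1,1)(W) — all W, so L
(2,1): →(0,1)(W), (2,0)(W) — all W, so L
(2,4): →(0,4)(W), (2,3)(W), (2,2)(W) — all W, so L
(3,1): →(1,1)(W), (3,0)(W) — all W, so L
(3,4): →(1,4)(W), (3,3)(W), (3,2)(W) — all W, so L
(4,2): →(2,2)(W), (0,2)(W), (4,1)(W), (4,0)(W) — all W, so L
(5,2): →(3,2)(W), (1,2)(W), (0,2)(W), (5,1)(W), (5,0)(W) — all W, so L
Every other cell has at least one move into one of the L cells above, so it is W.
(6,4): the move to (2,4) reaches an L cell, so W
(2,3): the move to (0,3) reaches an L cell, so W
(4,2): one of the L cells justified above, so L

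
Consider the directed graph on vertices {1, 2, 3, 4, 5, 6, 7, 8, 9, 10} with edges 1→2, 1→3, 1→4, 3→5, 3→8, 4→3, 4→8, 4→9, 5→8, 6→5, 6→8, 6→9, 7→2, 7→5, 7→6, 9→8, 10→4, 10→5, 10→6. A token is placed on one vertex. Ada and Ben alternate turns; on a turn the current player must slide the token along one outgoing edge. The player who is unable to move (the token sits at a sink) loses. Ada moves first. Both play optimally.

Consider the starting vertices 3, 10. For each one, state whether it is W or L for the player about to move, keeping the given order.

3: W, 10: L

Compute win/loss labels from the base case upward. A position with no move is L. Any other position is W if it can reach an L in one move, else L.
Every edge goes from a vertex to one that appears earlier in the order 2, 8, 5, 9, 6, 3, 4, 7, 1, 10, so processing vertices in that order labels each vertex after all of its successors.
2: no outgoing edge → L
8: no outgoing edge → L
5: reaches L-position 8 → W
9: reaches L-position 8 → W
6: reaches L-position 8 → W
3: reaches L-position 8 → W
4: reaches L-position 8 → W
7: reaches L-position 2 → W
1: reaches L-position 2 → W
10: only reaches 4(W), 6(W), 5(W), all W → L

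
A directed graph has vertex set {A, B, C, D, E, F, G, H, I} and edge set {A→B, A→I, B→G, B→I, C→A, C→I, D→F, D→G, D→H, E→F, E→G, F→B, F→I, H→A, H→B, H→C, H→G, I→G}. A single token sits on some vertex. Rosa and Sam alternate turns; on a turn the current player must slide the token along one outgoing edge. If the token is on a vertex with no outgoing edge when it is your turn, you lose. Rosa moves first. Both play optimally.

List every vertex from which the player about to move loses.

Build the W/L table. Terminal = L. A non-terminal position is W if it has a move to some L; otherwise it is L.
Every edge goes from a vertex to one that appears earlier in the order G, I, B, A, C, H, F, E, D, so processing vertices in that order labels each vertex after all of its successors.
G: no outgoing edge → L
I: reaches L-position G → W
B: reaches L-position G → W
A: only reaches B(W), I(W), all W → L
C: reaches L-position A → W
H: reaches L-position A → W
F: only reaches B(W), I(W), all W → L
E: reaches L-position F → W
D: reaches L-position F → W
The losing starting vertices are exactly the entries labelled L in this table (3 of them).

A, F, G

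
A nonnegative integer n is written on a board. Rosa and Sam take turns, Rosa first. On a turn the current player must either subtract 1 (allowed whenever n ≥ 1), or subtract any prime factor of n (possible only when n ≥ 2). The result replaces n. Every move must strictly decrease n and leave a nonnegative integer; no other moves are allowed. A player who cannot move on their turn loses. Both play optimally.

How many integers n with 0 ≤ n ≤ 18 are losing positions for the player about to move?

Compute win/loss labels from the base case upward. A position with no move is L. Any other position is W if it can reach an L in one move, else L.
n=0: no move → L
n=1: →0(L), so W
n=2: →0(L), so W
n=3: →0(L), so W
n=4: →2(W), 3(W) — all W, so L
n=5: →0(L), so W
n=6: →4(L), so W
n=7: →0(L), so W
n=8: →6(W), 7(W) — all W, so L
n=9: →8(L), so W
n=10: →8(L), so W
n=11: →0(L), so W
n=12: →9(W), 10(W), 11(W) — all W, so L
n=13: →0(L), so W
n=14: →12(L), so W
n=15: →12(L), so W
n=16: →14(W), 15(W) — all W, so L
n=17: →0(L), so W
n=18: →16(L), so W
L entries with 0 ≤ n ≤ 18: n = 0, 4, 8, 12, 16; that makes 5.

5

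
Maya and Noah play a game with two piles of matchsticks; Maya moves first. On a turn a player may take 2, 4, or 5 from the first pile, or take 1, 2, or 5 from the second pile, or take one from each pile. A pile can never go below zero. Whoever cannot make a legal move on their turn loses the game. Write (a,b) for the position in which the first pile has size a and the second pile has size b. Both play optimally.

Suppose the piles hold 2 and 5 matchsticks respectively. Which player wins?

Use the standard recursion: the mover loses at a terminal position; elsewhere, the mover wins exactly when some move hands the opponent an L position.
No move ever increases a pile, so every position that can arise here has a ≤ 2 and b ≤ 5; it is enough to label the cells with 0 ≤ a ≤ 2 and 0 ≤ b ≤ 5.
Every move lowers a or b (never raises either), so fill the grid row by row in increasing a, and left to right within a row: each cell's successors are then already labelled.
      b=0  b=1  b=2  b=3  b=4  b=5
a=0:    L    W    W    L    W    W
a=1:    L    W    W    L    W    W
a=2:    W    W    L    W    W    L
Cells with no legal move (terminal, hence L): (0,0), (1,0).
The remaining L cells, each justified by listing all of its moves:
(0,3): →(0,2)(W), (0,1)(W) — all W, so L
(1,3): →(1,2)(W), (1,1)(W), (0,2)(W) — all W, so L
(2,2): →(0,2)(W), (2,1)(W), (2,0)(W), (1,1)(W) — all W, so L
(2,5): →(0,5)(W), (2,4)(W), (2,3)(W), (2,0)(W), (1,4)(W) — all W, so L
Every other cell has at least one move into one of the L cells above, so it is W.
Every move from (2,5) reaches a W position, so the mover loses.

Noah wins.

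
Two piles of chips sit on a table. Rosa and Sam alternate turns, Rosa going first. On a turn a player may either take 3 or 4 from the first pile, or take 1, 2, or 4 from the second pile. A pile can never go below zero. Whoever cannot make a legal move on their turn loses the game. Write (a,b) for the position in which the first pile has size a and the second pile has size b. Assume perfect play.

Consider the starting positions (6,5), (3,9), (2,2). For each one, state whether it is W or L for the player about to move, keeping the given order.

Work bottom-up. With no move the player to move loses. Otherwise the position is W if at least one move leads to an L position for the opponent, and L if every move leads to a W.
No move ever increases a pile, so every position that can arise here has a ≤ 6 and b ≤ 9; it is enough to label the cells with 0 ≤ a ≤ 6 and 0 ≤ b ≤ 9.
Every move lowers a or b (never raises either), so fill the grid row by row in increasing a, and left to right within a row: each cell's successors are then already labelled.
      b=0  b=1  b=2  b=3  b=4  b=5  b=6  b=7  b=8  b=9
a=0:    L    W    W    L    W    W    L    W    W    L
a=1:    L    W    W    L    W    W    L    W    W    L
a=2:    L    W    W    L    W    W    L    W    W    L
a=3:    W    L    W    W    L    W    W    L    W    W
a=4:    W    L    W    W    L    W    W    L    W    W
a=5:    W    L    W    W    L    W    W    L    W    W
a=6:    W    W    L    W    W    L    W    W    L    W
Cells with no legal move (terminal, hence L): (0,0), (1,0), (2,0).
The remaining L cells, each justified by listing all of its moves:
(0,3): L (options (0,2)(W), (0,1)(W) are all W)
(0,6): L (options (0,5)(W), (0,4)(W), (0,2)(W) are all W)
(0,9): L (options (0,8)(W), (0,7)(W), (0,5)(W) are all W)
(1,3): L (options (1,2)(W), (1,1)(W) are all W)
(1,6): L (options (1,5)(W), (1,4)(W), (1,2)(W) are all W)
(1,9): L (options (1,8)(W), (1,7)(W), (1,5)(W) are all W)
(2,3): L (options (2,2)(W), (2,1)(W) are all W)
(2,6): L (options (2,5)(W), (2,4)(W), (2,2)(W) are all W)
(2,9): L (options (2,8)(W), (2,7)(W), (2,5)(W) are all W)
(3,1): L (options (0,1)(W), (3,0)(W) are all W)
(3,4): L (options (0,4)(W), (3,3)(W), (3,2)(W), (3,0)(W) are all W)
(3,7): L (options (0,7)(W), (3,6)(W), (3,5)(W), (3,3)(W) are all W)
(4,1): L (options (1,1)(W), (0,1)(W), (4,0)(W) are all W)
(4,4): L (options (1,4)(W), (0,4)(W), (4,3)(W), (4,2)(W), (4,0)(W) are all W)
(4,7): L (options (1,7)(W), (0,7)(W), (4,6)(W), (4,5)(W), (4,3)(W) are all W)
(5,1): L (options (2,1)(W), (1,1)(W), (5,0)(W) are all W)
(5,4): L (options (2,4)(W), (1,4)(W), (5,3)(W), (5,2)(W), (5,0)(W) are all W)
(5,7): L (options (2,7)(W), (1,7)(W), (5,6)(W), (5,5)(W), (5,3)(W) are all W)
(6,2): L (options (3,2)(W), (2,2)(W), (6,1)(W), (6,0)(W) are all W)
(6,5): L (options (3,5)(W), (2,5)(W), (6,4)(W), (6,3)(W), (6,1)(W) are all W)
(6,8): L (options (3,8)(W), (2,8)(W), (6,7)(W), (6,6)(W), (6,4)(W) are all W)
Every other cell has at least one move into one of the L cells above, so it is W.
(6,5): one of the L cells justified above, so L
(3,9): the move to (0,9) reaches an L cell, so W
(2,2): the move to (2,0) reaches an L cell, so W

(6,5): L, (3,9): W, (2,2): W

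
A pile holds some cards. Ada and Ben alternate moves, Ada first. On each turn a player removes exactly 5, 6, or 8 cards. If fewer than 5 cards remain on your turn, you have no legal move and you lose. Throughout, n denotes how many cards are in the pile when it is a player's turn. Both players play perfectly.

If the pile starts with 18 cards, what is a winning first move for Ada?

Remove 5, leaving 13.

Positions with no move are L. A position that does have a move is losing for the player to move precisely when every available move leads to a winning position for the opponent. Fill in the labels:
n=0: no move → L
n=1: no move → L
n=2: no move → L
n=3: no move → L
n=4: no move → L
n=5: →0(L), so W
n=6: →1(L), so W
n=7: →2(L), so W
n=8: →3(L), so W
n=9: →4(L), so W
n=10: →4(L), so W
n=11: →3(L), so W
n=12: →4(L), so W
n=13: →8(W), 7(W), 5(W) — all W, so L
n=14: →9(W), 8(W), 6(W) — all W, so L
n=15: →10(W), 9(W), 7(W) — all W, so L
n=16: →11(W), 10(W), 8(W) — all W, so L
n=17: →12(W), 11(W), 9(W) — all W, so L
n=18: →13(L), so W
From 18, the L positions reachable in one move are: 13.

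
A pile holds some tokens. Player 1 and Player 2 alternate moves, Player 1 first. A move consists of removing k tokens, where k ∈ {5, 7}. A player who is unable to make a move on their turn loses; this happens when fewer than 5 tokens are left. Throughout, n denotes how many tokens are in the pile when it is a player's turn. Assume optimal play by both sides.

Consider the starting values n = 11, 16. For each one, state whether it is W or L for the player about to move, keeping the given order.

11: W, 16: L

Work bottom-up. With no move the player to move loses. Otherwise the position is W if at least one move leads to an L position for the opponent, and L if every move leads to a W.
n=0: no move → L
n=1: no move → L
n=2: no move → L
n=3: no move → L
n=4: no move → L
n=5: can move to 0, which is L ⇒ W
n=6: can move to 1, which is L ⇒ W
n=7: can move to 2, which is L ⇒ W
n=8: can move to 3, which is L ⇒ W
n=9: can move to 4, which is L ⇒ W
n=10: can move to 3, which is L ⇒ W
n=11: can move to 4, which is L ⇒ W
n=12: moves to 7(W), 5(W); every one is W ⇒ L
n=13: moves to 8(W), 6(W); every one is W ⇒ L
n=14: moves to 9(W), 7(W); every one is W ⇒ L
n=15: moves to 10(W), 8(W); every one is W ⇒ L
n=16: moves to 11(W), 9(W); every one is W ⇒ L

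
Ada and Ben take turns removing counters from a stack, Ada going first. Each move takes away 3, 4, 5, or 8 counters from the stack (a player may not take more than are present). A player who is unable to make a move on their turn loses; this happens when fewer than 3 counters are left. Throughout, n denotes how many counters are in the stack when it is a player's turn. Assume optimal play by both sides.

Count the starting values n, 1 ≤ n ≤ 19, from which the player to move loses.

Build the W/L table. Terminal = L. A non-terminal position is W if it has a move to some L; otherwise it is L.
n=0: no move → L
n=1: no move → L
n=2: no move → L
n=3: →0(L), so W
n=4: →1(L), so W
n=5: →2(L), so W
n=6: →2(L), so W
n=7: →2(L), so W
n=8: →0(L), so W
n=9: →1(L), so W
n=10: →2(L), so W
n=11: →8(W), 7(W), 6(W), 3(W) — all W, so L
n=12: →9(W), 8(W), 7(W), 4(W) — all W, so L
n=13: →10(W), 9(W), 8(W), 5(W) — all W, so L
n=14: →11(L), so W
n=15: →12(L), so W
n=16: →13(L), so W
n=17: →13(L), so W
n=18: →13(L), so W
n=19: →11(L), so W
L entries with 1 ≤ n ≤ 19 (n=0 is outside the asked range and is not counted): n = 1, 2, 11, 12, 13; that makes 5.

5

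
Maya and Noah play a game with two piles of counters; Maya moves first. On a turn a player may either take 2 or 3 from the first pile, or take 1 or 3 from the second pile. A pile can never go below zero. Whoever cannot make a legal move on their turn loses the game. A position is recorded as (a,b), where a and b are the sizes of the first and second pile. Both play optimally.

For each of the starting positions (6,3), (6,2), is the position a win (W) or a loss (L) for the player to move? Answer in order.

Compute win/loss labels from the base case upward. A position with no move is L. Any other position is W if it can reach an L in one move, else L.
No move ever increases a pile, so every position that can arise here has a ≤ 6 and b ≤ 3; it is enough to label the cells with 0 ≤ a ≤ 6 and 0 ≤ b ≤ 3.
Every move lowers a or b (never raises either), so fill the grid row by row in increasing a, and left to right within a row: each cell's successors are then already labelled.
      b=0  b=1  b=2  b=3
a=0:    L    W    L    W
a=1:    L    W    L    W
a=2:    W    L    W    L
a=3:    W    L    W    L
a=4:    W    W    W    W
a=5:    L    W    L    W
a=6:    L    W    L    W
Cells with no legal move (terminal, hence L): (0,0), (1,0).
The remaining L cells, each justified by listing all of its moves:
(0,2): only reaches (0,1)(W), which is W → L
(1,2): only reaches (1,1)(W), which is W → L
(2,1): only reaches (0,1)(W), (2,0)(W), all W → L
(2,3): only reaches (0,3)(W), (2,2)(W), (2,0)(W), all W → L
(3,1): only reaches (1,1)(W), (0,1)(W), (3,0)(W), all W → L
(3,3): only reaches (1,3)(W), (0,3)(W), (3,2)(W), (3,0)(W), all W → L
(5,0): only reaches (3,0)(W), (2,0)(W), all W → L
(5,2): only reaches (3,2)(W), (2,2)(W), (5,1)(W), all W → L
(6,0): only reaches (4,0)(W), (3,0)(W), all W → L
(6,2): only reaches (4,2)(W), (3,2)(W), (6,1)(W), all W → L
Every other cell has at least one move into one of the L cells above, so it is W.
(6,3): the move to (3,3) reaches an L cell, so W
(6,2): one of the L cells justified above, so L

(6,3): W, (6,2): L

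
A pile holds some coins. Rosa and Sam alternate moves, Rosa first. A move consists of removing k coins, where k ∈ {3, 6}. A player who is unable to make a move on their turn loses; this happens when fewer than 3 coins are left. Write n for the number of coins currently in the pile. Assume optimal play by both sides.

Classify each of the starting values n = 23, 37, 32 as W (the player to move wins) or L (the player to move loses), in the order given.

23: W, 37: L, 32: W

Work bottom-up. With no move the player to move loses. Otherwise the position is W if at least one move leads to an L position for the opponent, and L if every move leads to a W.
n=0: no move → L
n=1: no move → L
n=2: no move → L
n=3: W (go to 0, an L position)
n=4: W (go to 1, an L position)
n=5: W (go to 2, an L position)
n=6: W (go to 0, an L position)
n=7: W (go to 1, an L position)
n=8: W (go to 2, an L position)
n=9: L (options 6(W), 3(W) are all W)
n=10: L (options 7(W), 4(W) are all W)
n=11: L (options 8(W), 5(W) are all W)
n=12: W (go to 9, an L position)
n=13: W (go to 10, an L position)
n=14: W (go to 11, an L position)
n=15: W (go to 9, an L position)
n=16: W (go to 10, an L position)
n=17: W (go to 11, an L position)
n=18: L (options 15(W), 12(W) are all W)
n=19: L (options 16(W), 13(W) are all W)
n=20: L (options 17(W), 14(W) are all W)
n=21: W (go to 18, an L position)
n=22: W (go to 19, an L position)
n=23: W (go to 20, an L position)
n=24: W (go to 18, an L position)
n=25: W (go to 19, an L position)
n=26: W (go to 20, an L position)
n=27: L (options 24(W), 21(W) are all W)
n=28: L (options 25(W), 22(W) are all W)
n=29: L (options 26(W), 23(W) are all W)
n=30: W (go to 27, an L position)
n=31: W (go to 28, an L position)
n=32: W (go to 29, an L position)
n=33: W (go to 27, an L position)
n=34: W (go to 28, an L position)
n=35: W (go to 29, an L position)
n=36: L (options 33(W), 30(W) are all W)
n=37: L (options 34(W), 31(W) are all W)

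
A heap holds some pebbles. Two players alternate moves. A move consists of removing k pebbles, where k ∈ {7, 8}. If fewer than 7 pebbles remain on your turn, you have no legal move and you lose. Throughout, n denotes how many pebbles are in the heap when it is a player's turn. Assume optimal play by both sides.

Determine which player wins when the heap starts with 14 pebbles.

Label each position W (a win for the player to move) or L (a loss). A position with no legal move is L; any other position is W exactly when some move reaches an L, and L when every move reaches a W.
n=0: no move → L
n=1: no move → L
n=2: no move → L
n=3: no move → L
n=4: no move → L
n=5: no move → L
n=6: no move → L
n=7: W (go to 0, an L position)
n=8: W (go to 1, an L position)
n=9: W (go to 2, an L position)
n=10: W (go to 3, an L position)
n=11: W (go to 4, an L position)
n=12: W (go to 5, an L position)
n=13: W (go to 6, an L position)
n=14: W (go to 6, an L position)
From 14 the player to move can remove 8, leaving 6, reaching an L position.

The first player wins.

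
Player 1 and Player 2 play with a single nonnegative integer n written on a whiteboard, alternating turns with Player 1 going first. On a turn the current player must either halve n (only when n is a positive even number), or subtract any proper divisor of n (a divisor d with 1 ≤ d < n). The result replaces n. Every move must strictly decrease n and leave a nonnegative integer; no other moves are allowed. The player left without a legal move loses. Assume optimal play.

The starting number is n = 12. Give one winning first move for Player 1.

Positions with no move are L. A position that does have a move is losing for the player to move precisely when every available move leads to a winning position for the opponent. Fill in the labels:
n=0: no move → L
n=1: no move → L
n=2: can move to 1, which is L ⇒ W
n=3: the only move is to 2(W), a W ⇒ L
n=4: can move to 3, which is L ⇒ W
n=5: the only move is to 4(W), a W ⇒ L
n=6: can move to 3, which is L ⇒ W
n=7: the only move is to 6(W), a W ⇒ L
n=8: can move to 7, which is L ⇒ W
n=9: moves to 6(W), 8(W); every one is W ⇒ L
n=10: can move to 5, which is L ⇒ W
n=11: the only move is to 10(W), a W ⇒ L
n=12: can move to 9, which is L ⇒ W
From 12, the L positions reachable in one move are: 9, 11. Any move reaching one of these is winning.

Move to 9.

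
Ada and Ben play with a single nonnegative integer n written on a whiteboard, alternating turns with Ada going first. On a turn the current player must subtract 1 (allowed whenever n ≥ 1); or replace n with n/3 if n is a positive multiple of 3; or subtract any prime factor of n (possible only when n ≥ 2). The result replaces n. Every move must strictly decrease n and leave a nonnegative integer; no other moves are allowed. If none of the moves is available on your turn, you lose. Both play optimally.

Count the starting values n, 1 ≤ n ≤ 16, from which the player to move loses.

3

Classify positions by backward induction: terminal positions (no move available) are L. From any other position, the mover wins iff some move reaches an L.
n=0: no move → L
n=1: W (go to 0, an L position)
n=2: W (go to 0, an L position)
n=3: W (go to 0, an L position)
n=4: L (options 2(W), 3(W) are all W)
n=5: W (go to 0, an L position)
n=6: W (go to 4, an L position)
n=7: W (go to 0, an L position)
n=8: L (options 6(W), 7(W) are all W)
n=9: W (go to 8, an L position)
n=10: W (go to 8, an L position)
n=11: W (go to 0, an L position)
n=12: W (go to 4, an L position)
n=13: W (go to 0, an L position)
n=14: L (options 7(W), 12(W), 13(W) are all W)
n=15: W (go to 14, an L position)
n=16: W (go to 14, an L position)
L entries with 1 ≤ n ≤ 16 (n=0 is outside the asked range and is not counted): n = 4, 8, 14; that makes 3.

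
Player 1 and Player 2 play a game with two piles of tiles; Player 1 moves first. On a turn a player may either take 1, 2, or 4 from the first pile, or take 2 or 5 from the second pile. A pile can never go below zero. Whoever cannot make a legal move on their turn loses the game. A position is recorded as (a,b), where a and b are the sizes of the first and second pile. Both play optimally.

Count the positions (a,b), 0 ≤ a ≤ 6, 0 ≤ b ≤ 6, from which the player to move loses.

17

Classify positions by backward induction: terminal positions (no move available) are L. From any other position, the mover wins iff some move reaches an L.
Every move lowers a or b (never raises either), so fill the grid row by row in increasing a, and left to right within a row: each cell's successors are then already labelled.
      b=0  b=1  b=2  b=3  b=4  b=5  b=6
a=0:    L    L    W    W    L    W    W
a=1:    W    W    L    L    W    W    L
a=2:    W    W    W    W    W    L    W
a=3:    L    L    W    W    L    W    W
a=4:    W    W    L    L    W    W    L
a=5:    W    W    W    W    W    L    W
a=6:    L    L    W    W    L    W    W
Cells with no legal move (terminal, hence L): (0,0), (0,1).
The remaining L cells, each justified by listing all of its moves:
(0,4): only reaches (0,2)(W), which is W → L
(1,2): only reaches (0,2)(W), (1,0)(W), all W → L
(1,3): only reaches (0,3)(W), (1,1)(W), all W → L
(1,6): only reaches (0,6)(W), (1,4)(W), (1,1)(W), all W → L
(2,5): only reaches (1,5)(W), (0,5)(W), (2,3)(W), (2,0)(W), all W → L
(3,0): only reaches (2,0)(W), (1,0)(W), all W → L
(3,1): only reaches (2,1)(W), (1,1)(W), all W → L
(3,4): only reaches (2,4)(W), (1,4)(W), (3,2)(W), all W → L
(4,2): only reaches (3,2)(W), (2,2)(W), (0,2)(W), (4,0)(W), all W → L
(4,3): only reaches (3,3)(W), (2,3)(W), (0,3)(W), (4,1)(W), all W → L
(4,6): only reaches (3,6)(W), (2,6)(W), (0,6)(W), (4,4)(W), (4,1)(W), all W → L
(5,5): only reaches (4,5)(W), (3,5)(W), (1,5)(W), (5,3)(W), (5,0)(W), all W → L
(6,0): only reaches (5,0)(W), (4,0)(W), (2,0)(W), all W → L
(6,1): only reaches (5,1)(W), (4,1)(W), (2,1)(W), all W → L
(6,4): only reaches (5,4)(W), (4,4)(W), (2,4)(W), (6,2)(W), all W → L
Every other cell has at least one move into one of the L cells above, so it is W.
L cells per row: a=0: 3, a=1: 3, a=2: 1, a=3: 3, a=4: 3, a=5: 1, a=6: 3; total 17.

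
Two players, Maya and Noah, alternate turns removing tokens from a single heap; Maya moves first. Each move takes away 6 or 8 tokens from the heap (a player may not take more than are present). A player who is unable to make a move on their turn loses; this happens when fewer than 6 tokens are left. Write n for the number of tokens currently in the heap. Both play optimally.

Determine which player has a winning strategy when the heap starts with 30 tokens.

Noah wins.

Use the standard recursion: the mover loses at a terminal position; elsewhere, the mover wins exactly when some move hands the opponent an L position.
n=0: no move → L
n=1: no move → L
n=2: no move → L
n=3: no move → L
n=4: no move → L
n=5: no move → L
n=6: can move to 0, which is L ⇒ W
n=7: can move to 1, which is L ⇒ W
n=8: can move to 2, which is L ⇒ W
n=9: can move to 3, which is L ⇒ W
n=10: can move to 4, which is L ⇒ W
n=11: can move to 5, which is L ⇒ W
n=12: can move to 4, which is L ⇒ W
n=13: can move to 5, which is L ⇒ W
n=14: moves to 8(W), 6(W); every one is W ⇒ L
n=15: moves to 9(W), 7(W); every one is W ⇒ L
n=16: moves to 10(W), 8(W); every one is W ⇒ L
n=17: moves to 11(W), 9(W); every one is W ⇒ L
n=18: moves to 12(W), 10(W); every one is W ⇒ L
n=19: moves to 13(W), 11(W); every one is W ⇒ L
n=20: can move to 14, which is L ⇒ W
n=21: can move to 15, which is L ⇒ W
n=22: can move to 16, which is L ⇒ W
n=23: can move to 17, which is L ⇒ W
n=24: can move to 18, which is L ⇒ W
n=25: can move to 19, which is L ⇒ W
n=26: can move to 18, which is L ⇒ W
n=27: can move to 19, which is L ⇒ W
n=28: moves to 22(W), 20(W); every one is W ⇒ L
n=29: moves to 23(W), 21(W); every one is W ⇒ L
n=30: moves to 24(W), 22(W); every one is W ⇒ L
Every move from 30 reaches a W position, so the mover loses.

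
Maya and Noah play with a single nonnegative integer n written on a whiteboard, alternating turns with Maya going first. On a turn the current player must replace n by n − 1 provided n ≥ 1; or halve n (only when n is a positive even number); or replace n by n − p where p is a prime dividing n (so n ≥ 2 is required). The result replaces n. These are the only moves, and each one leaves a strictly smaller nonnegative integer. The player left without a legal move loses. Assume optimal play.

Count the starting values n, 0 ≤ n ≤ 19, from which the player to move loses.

Build the W/L table. Terminal = L. A non-terminal position is W if it has a move to some L; otherwise it is L.
n=0: no move → L
n=1: →0(L), so W
n=2: →0(L), so W
n=3: →0(L), so W
n=4: →2(W), 3(W) — all W, so L
n=5: →0(L), so W
n=6: →4(L), so W
n=7: →0(L), so W
n=8: →4(L), so W
n=9: →6(W), 8(W) — all W, so L
n=10: →9(L), so W
n=11: →0(L), so W
n=12: →9(L), so W
n=13: →0(L), so W
n=14: →7(W), 12(W), 13(W) — all W, so L
n=15: →14(L), so W
n=16: →14(L), so W
n=17: →0(L), so W
n=18: →9(L), so W
n=19: →0(L), so W
L entries with 0 ≤ n ≤ 19: n = 0, 4, 9, 14; that makes 4.

4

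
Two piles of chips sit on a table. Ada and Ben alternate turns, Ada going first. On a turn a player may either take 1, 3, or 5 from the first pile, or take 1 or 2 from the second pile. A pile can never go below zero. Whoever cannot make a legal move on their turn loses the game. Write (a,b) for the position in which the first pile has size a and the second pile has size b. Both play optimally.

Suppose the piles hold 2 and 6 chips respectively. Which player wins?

Ben wins.

Build the W/L table. Terminal = L. A non-terminal position is W if it has a move to some L; otherwise it is L.
No move ever increases a pile, so every position that can arise here has a ≤ 2 and b ≤ 6; it is enough to label the cells with 0 ≤ a ≤ 2 and 0 ≤ b ≤ 6.
Every move lowers a or b (never raises either), so fill the grid row by row in increasing a, and left to right within a row: each cell's successors are then already labelled.
      b=0  b=1  b=2  b=3  b=4  b=5  b=6
a=0:    L    W    W    L    W    W    L
a=1:    W    L    W    W    L    W    W
a=2:    L    W    W    L    W    W    L
Cells with no legal move (terminal, hence L): (0,0).
The remaining L cells, each justified by listing all of its moves:
(0,3): L (options (0,2)(W), (0,1)(W) are all W)
(0,6): L (options (0,5)(W), (0,4)(W) are all W)
(1,1): L (options (0,1)(W), (1,0)(W) are all W)
(1,4): L (options (0,4)(W), (1,3)(W), (1,2)(W) are all W)
(2,0): L (sole option (1,0)(W) is W)
(2,3): L (options (1,3)(W), (2,2)(W), (2,1)(W) are all W)
(2,6): L (options (1,6)(W), (2,5)(W), (2,4)(W) are all W)
Every other cell has at least one move into one of the L cells above, so it is W.
Every move from (2,6) reaches a W position, so the mover loses.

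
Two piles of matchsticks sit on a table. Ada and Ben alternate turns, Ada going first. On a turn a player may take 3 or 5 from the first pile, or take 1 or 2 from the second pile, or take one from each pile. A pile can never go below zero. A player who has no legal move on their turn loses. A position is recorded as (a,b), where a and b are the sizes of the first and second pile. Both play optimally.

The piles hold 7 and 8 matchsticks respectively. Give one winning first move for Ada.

Label each position W (a win for the player to move) or L (a loss). A position with no legal move is L; any other position is W exactly when some move reaches an L, and L when every move reaches a W.
No move ever increases a pile, so every position that can arise here has a ≤ 7 and b ≤ 8; it is enough to label the cells with 0 ≤ a ≤ 7 and 0 ≤ b ≤ 8.
Every move lowers a or b (never raises either), so fill the grid row by row in increasing a, and left to right within a row: each cell's successors are then already labelled.
      b=0  b=1  b=2  b=3  b=4  b=5  b=6  b=7  b=8
a=0:    L    W    W    L    W    W    L    W    W
a=1:    L    W    W    L    W    W    L    W    W
a=2:    L    W    W    L    W    W    L    W    W
a=3:    W    W    L    W    W    L    W    W    L
a=4:    W    L    W    W    L    W    W    L    W
a=5:    W    L    W    W    L    W    W    L    W
a=6:    W    L    W    W    L    W    W    L    W
a=7:    W    W    W    W    W    W    W    W    W
Cells with no legal move (terminal, hence L): (0,0), (1,0), (2,0).
The remaining L cells, each justified by listing all of its moves:
(0,3): →(0,2)(W), (0,1)(W) — all W, so L
(0,6): →(0,5)(W), (0,4)(W) — all W, so L
(1,3): →(1,2)(W), (1,1)(W), (0,2)(W) — all W, so L
(1,6): →(1,5)(W), (1,4)(W), (0,5)(W) — all W, so L
(2,3): →(2,2)(W), (2,1)(W), (1,2)(W) — all W, so L
(2,6): →(2,5)(W), (2,4)(W), (1,5)(W) — all W, so L
(3,2): →(0,2)(W), (3,1)(W), (3,0)(W), (2,1)(W) — all W, so L
(3,5): →(0,5)(W), (3,4)(W), (3,3)(W), (2,4)(W) — all W, so L
(3,8): →(0,8)(W), (3,7)(W), (3,6)(W), (2,7)(W) — all W, so L
(4,1): →(1,1)(W), (4,0)(W), (3,0)(W) — all W, so L
(4,4): →(1,4)(W), (4,3)(W), (4,2)(W), (3,3)(W) — all W, so L
(4,7): →(1,7)(W), (4,6)(W), (4,5)(W), (3,6)(W) — all W, so L
(5,1): →(2,1)(W), (0,1)(W), (5,0)(W), (4,0)(W) — all W, so L
(5,4): →(2,4)(W), (0,4)(W), (5,3)(W), (5,2)(W), (4,3)(W) — all W, so L
(5,7): →(2,7)(W), (0,7)(W), (5,6)(W), (5,5)(W), (4,6)(W) — all W, so L
(6,1): →(3,1)(W), (1,1)(W), (6,0)(W), (5,0)(W) — all W, so L
(6,4): →(3,4)(W), (1,4)(W), (6,3)(W), (6,2)(W), (5,3)(W) — all W, so L
(6,7): →(3,7)(W), (1,7)(W), (6,6)(W), (6,5)(W), (5,6)(W) — all W, so L
Every other cell has at least one move into one of the L cells above, so it is W.
From (7,8), the L positions reachable in one move are: (6,7).

Move to (6,7).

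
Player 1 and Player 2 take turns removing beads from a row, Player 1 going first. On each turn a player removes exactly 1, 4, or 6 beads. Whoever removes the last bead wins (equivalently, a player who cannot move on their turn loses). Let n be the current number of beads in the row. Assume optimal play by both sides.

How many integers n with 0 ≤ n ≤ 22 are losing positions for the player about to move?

Compute win/loss labels from the base case upward. A position with no move is L. Any other position is W if it can reach an L in one move, else L.
n=0: no move → L
n=1: W (go to 0, an L position)
n=2: L (sole option 1(W) is W)
n=3: W (go to 2, an L position)
n=4: W (go to 0, an L position)
n=5: L (options 4(W), 1(W) are all W)
n=6: W (go to 5, an L position)
n=7: L (options 6(W), 3(W), 1(W) are all W)
n=8: W (go to 7, an L position)
n=9: W (go to 5, an L position)
n=10: L (options 9(W), 6(W), 4(W) are all W)
n=11: W (go to 10, an L position)
n=12: L (options 11(W), 8(W), 6(W) are all W)
n=13: W (go to 12, an L position)
n=14: W (go to 10, an L position)
n=15: L (options 14(W), 11(W), 9(W) are all W)
n=16: W (go to 15, an L position)
n=17: L (options 16(W), 13(W), 11(W) are all W)
n=18: W (go to 17, an L position)
n=19: W (go to 15, an L position)
n=20: L (options 19(W), 16(W), 14(W) are all W)
n=21: W (go to 20, an L position)
n=22: L (options 21(W), 18(W), 16(W) are all W)
L entries with 0 ≤ n ≤ 22: n = 0, 2, 5, 7, 10, 12, 15, 17, 20, 22; that makes 10.

10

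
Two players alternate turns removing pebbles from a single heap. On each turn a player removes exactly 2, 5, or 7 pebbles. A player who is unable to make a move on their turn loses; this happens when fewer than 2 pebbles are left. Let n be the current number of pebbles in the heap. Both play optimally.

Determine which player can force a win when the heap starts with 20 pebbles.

The first player wins.

Use the standard recursion: the mover loses at a terminal position; elsewhere, the mover wins exactly when some move hands the opponent an L position.
n=0: no move → L
n=1: no move → L
n=2: W (go to 0, an L position)
n=3: W (go to 1, an L position)
n=4: L (sole option 2(W) is W)
n=5: W (go to 0, an L position)
n=6: W (go to 4, an L position)
n=7: W (go to 0, an L position)
n=8: W (go to 1, an L position)
n=9: W (go to 4, an L position)
n=10: L (options 8(W), 5(W), 3(W) are all W)
n=11: W (go to 4, an L position)
n=12: W (go to 10, an L position)
n=13: L (options 11(W), 8(W), 6(W) are all W)
n=14: L (options 12(W), 9(W), 7(W) are all W)
n=15: W (go to 13, an L position)
n=16: W (go to 14, an L position)
n=17: W (go to 10, an L position)
n=18: W (go to 13, an L position)
n=19: W (go to 14, an L position)
n=20: W (go to 13, an L position)
From 20 the player to move can remove 7, leaving 13, reaching an L position.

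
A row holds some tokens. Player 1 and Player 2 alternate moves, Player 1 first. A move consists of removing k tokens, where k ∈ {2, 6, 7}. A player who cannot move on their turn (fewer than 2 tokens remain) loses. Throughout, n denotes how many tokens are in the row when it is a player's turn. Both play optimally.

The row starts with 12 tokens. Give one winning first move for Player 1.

Compute win/loss labels from the base case upward. A position with no move is L. Any other position is W if it can reach an L in one move, else L.
n=0: no move → L
n=1: no move → L
n=2: →0(L), so W
n=3: →1(L), so W
n=4: →2(W) only, which is W, so L
n=5: →3(W) only, which is W, so L
n=6: →4(L), so W
n=7: →5(L), so W
n=8: →1(L), so W
n=9: →7(W), 3(W), 2(W) — all W, so L
n=10: →4(L), so W
n=11: →9(L), so W
n=12: →5(L), so W
From 12, the L positions reachable in one move are: 5.

Remove 7, leaving 5.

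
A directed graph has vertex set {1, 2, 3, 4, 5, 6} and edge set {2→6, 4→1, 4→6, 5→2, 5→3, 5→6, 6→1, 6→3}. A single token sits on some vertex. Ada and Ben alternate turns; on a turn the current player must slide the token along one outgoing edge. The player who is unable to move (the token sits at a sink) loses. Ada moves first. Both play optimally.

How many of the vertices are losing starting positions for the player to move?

Positions with no move are L. A position that does have a move is losing for the player to move precisely when every available move leads to a winning position for the opponent. Fill in the labels:
Every edge goes from a vertex to one that appears earlier in the order 1, 3, 6, 4, 2, 5, so processing vertices in that order labels each vertex after all of its successors.
1: no outgoing edge → L
3: no outgoing edge → L
6: reaches L-position 3 → W
4: reaches L-position 1 → W
2: only reaches 6(W), which is W → L
5: reaches L-position 2 → W
The L vertices are 1, 2, 3; that is 3 in all.

3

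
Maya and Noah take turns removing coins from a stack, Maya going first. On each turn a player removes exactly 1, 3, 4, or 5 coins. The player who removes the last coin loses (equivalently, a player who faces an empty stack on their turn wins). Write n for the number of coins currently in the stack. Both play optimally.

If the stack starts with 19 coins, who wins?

Classify positions by backward induction: terminal positions (no move available) are W. From any other position, the mover wins iff some move reaches an L.
n=0: no move; the opponent has just taken the last coin and therefore loses → W
n=1: only reaches 0(W), which is W → L
n=2: reaches L-position 1 → W
n=3: only reaches 2(W), 0(W), all W → L
n=4: reaches L-position 3 → W
n=5: reaches L-position 1 → W
n=6: reaches L-position 3 → W
n=7: reaches L-position 3 → W
n=8: reaches L-position 3 → W
n=9: only reaches 8(W), 6(W), 5(W), 4(W), all W → L
n=10: reaches L-position 9 → W
n=11: only reaches 10(W), 8(W), 7(W), 6(W), all W → L
n=12: reaches L-position 11 → W
n=13: reaches L-position 9 → W
n=14: reaches L-position 11 → W
n=15: reaches L-position 11 → W
n=16: reaches L-position 11 → W
n=17: only reaches 16(W), 14(W), 13(W), 12(W), all W → L
n=18: reaches L-position 17 → W
n=19: only reaches 18(W), 16(W), 15(W), 14(W), all W → L
Every move from 19 reaches a W position, so the mover loses.

Noah wins.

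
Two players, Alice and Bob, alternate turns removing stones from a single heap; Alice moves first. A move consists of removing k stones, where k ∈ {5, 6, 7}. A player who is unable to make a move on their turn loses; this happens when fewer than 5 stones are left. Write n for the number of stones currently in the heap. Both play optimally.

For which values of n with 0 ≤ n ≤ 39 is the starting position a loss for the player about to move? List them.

0, 1, 2, 3, 4, 12, 13, 14, 15, 16, 24, 25, 26, 27, 28, 36, 37, 38, 39

Compute win/loss labels from the base case upward. A position with no move is L. Any other position is W if it can reach an L in one move, else L.
n=0: no move → L
n=1: no move → L
n=2: no move → L
n=3: no move → L
n=4: no move → L
n=5: W (go to 0, an L position)
n=6: W (go to 1, an L position)
n=7: W (go to 2, an L position)
n=8: W (go to 3, an L position)
n=9: W (go to 4, an L position)
n=10: W (go to 4, an L position)
n=11: W (go to 4, an L position)
n=12: L (options 7(W), 6(W), 5(W) are all W)
n=13: L (options 8(W), 7(W), 6(W) are all W)
n=14: L (options 9(W), 8(W), 7(W) are all W)
n=15: L (options 10(W), 9(W), 8(W) are all W)
n=16: L (options 11(W), 10(W), 9(W) are all W)
n=17: W (go to 12, an L position)
n=18: W (go to 13, an L position)
n=19: W (go to 14, an L position)
n=20: W (go to 15, an L position)
n=21: W (go to 16, an L position)
n=22: W (go to 16, an L position)
n=23: W (go to 16, an L position)
n=24: L (options 19(W), 18(W), 17(W) are all W)
n=25: L (options 20(W), 19(W), 18(W) are all W)
n=26: L (options 21(W), 20(W), 19(W) are all W)
n=27: L (options 22(W), 21(W), 20(W) are all W)
n=28: L (options 23(W), 22(W), 21(W) are all W)
n=29: W (go to 24, an L position)
n=30: W (go to 25, an L position)
n=31: W (go to 26, an L position)
n=32: W (go to 27, an L position)
n=33: W (go to 28, an L position)
n=34: W (go to 28, an L position)
n=35: W (go to 28, an L position)
n=36: L (options 31(W), 30(W), 29(W) are all W)
n=37: L (options 32(W), 31(W), 30(W) are all W)
n=38: L (options 33(W), 32(W), 31(W) are all W)
n=39: L (options 34(W), 33(W), 32(W) are all W)
Reading off the rows marked L gives the requested list; there are 19 such values of n.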